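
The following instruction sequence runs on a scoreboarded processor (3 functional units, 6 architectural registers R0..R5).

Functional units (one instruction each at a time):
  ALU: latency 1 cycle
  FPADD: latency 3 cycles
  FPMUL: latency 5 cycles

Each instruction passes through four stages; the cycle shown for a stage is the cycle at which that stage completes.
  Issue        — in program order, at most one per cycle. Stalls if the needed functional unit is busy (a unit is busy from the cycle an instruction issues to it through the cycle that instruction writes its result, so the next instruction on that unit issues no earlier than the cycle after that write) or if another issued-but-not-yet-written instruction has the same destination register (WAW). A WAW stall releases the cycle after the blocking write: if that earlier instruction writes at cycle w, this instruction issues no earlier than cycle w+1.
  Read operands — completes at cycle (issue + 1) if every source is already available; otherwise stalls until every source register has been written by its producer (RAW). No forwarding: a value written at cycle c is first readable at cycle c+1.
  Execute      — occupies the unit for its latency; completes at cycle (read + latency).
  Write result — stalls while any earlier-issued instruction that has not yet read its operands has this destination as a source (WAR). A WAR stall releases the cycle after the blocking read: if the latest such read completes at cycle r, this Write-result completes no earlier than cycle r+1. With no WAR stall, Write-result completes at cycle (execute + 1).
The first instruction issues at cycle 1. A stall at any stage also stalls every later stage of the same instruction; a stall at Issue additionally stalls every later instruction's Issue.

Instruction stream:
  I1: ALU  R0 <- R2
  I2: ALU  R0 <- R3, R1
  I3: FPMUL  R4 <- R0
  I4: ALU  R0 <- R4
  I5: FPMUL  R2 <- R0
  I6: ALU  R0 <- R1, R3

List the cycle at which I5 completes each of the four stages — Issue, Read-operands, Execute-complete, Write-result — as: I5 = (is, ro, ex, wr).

c1: issue I1 (ALU)
c2: I1 read-ops
c3: I1 finished on ALU
c4: I1→R0
c5: issue I2 (ALU)
c6: I2 read-ops; issue I3 (FPMUL)
c7: I2 finished on ALU
c8: I2→R0
c9: I3 read-ops; issue I4 (ALU)
c14: I3 finished on FPMUL
c15: I3→R4
c16: I4 read-ops; issue I5 (FPMUL)
c17: I4 finished on ALU
c18: I4→R0
c19: I5 read-ops; issue I6 (ALU)
c20: I6 read-ops
c21: I6 finished on ALU
c22: I6→R0
c24: I5 finished on FPMUL
c25: I5→R2

I5 = (16, 19, 24, 25)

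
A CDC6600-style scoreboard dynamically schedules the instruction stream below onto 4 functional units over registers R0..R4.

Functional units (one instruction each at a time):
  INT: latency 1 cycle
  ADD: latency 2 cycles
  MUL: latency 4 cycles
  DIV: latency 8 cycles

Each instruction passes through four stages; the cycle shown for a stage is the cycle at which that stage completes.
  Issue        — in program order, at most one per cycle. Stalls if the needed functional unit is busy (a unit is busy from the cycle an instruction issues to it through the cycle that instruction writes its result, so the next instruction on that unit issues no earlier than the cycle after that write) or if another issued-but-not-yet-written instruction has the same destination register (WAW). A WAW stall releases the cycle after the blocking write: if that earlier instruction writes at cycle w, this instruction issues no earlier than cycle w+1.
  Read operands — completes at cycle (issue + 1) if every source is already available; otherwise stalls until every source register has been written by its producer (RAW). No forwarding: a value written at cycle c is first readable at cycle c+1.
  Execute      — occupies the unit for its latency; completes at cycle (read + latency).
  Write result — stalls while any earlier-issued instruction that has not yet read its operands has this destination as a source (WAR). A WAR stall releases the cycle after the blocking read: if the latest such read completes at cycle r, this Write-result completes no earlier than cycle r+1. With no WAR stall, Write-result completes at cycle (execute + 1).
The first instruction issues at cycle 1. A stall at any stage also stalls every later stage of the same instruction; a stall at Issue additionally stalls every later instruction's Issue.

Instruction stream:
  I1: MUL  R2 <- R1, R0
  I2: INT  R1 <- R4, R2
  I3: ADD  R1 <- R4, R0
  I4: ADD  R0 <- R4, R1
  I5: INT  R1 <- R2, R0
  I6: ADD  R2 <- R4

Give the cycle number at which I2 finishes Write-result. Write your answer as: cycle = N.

I1 -> (1, 2, 6, 7)
I2 -> (2, 8, 9, 10)  // RAW R2: wait I1 write@7
I3 -> (11, 12, 14, 15)  // WAW R1: wait I2 write@10
I4 -> (16, 17, 19, 20)  // struct: ADD busy until I3 writes@15
I5 -> (17, 21, 22, 23)  // RAW R0: wait I4 write@20
I6 -> (21, 22, 24, 25)  // struct: ADD busy until I4 writes@20

cycle = 10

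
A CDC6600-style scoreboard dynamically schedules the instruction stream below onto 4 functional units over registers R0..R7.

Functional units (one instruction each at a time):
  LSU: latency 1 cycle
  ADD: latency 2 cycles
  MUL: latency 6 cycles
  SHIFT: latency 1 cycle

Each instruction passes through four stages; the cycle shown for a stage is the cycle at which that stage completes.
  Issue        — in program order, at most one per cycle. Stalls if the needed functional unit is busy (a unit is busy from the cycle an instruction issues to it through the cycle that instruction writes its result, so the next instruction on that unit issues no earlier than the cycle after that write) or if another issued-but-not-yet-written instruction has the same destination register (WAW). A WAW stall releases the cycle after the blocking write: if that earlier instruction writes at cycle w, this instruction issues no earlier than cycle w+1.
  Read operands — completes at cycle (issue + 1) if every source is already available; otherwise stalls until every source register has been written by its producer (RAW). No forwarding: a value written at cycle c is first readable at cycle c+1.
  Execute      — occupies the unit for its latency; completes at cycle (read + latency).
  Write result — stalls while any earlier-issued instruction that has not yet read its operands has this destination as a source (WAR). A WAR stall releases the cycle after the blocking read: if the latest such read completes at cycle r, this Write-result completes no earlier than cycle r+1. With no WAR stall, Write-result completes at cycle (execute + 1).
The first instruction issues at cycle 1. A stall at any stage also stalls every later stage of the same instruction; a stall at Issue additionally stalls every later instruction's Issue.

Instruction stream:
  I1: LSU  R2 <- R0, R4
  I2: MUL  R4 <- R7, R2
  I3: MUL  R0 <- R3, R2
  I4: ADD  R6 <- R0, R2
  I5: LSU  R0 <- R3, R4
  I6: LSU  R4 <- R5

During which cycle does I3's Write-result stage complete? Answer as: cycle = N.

cycle = 21

cycle 1: I1 issues→LSU
cycle 2: I1 reads, I2 issues→MUL
cycle 3: I1 exec-done
cycle 4: I1 writes R2
cycle 5: I2 reads
cycle 11: I2 exec-done
cycle 12: I2 writes R4
cycle 13: I3 issues→MUL
cycle 14: I3 reads, I4 issues→ADD
cycle 20: I3 exec-done
cycle 21: I3 writes R0
cycle 22: I4 reads, I5 issues→LSU
cycle 23: I5 reads
cycle 24: I4 exec-done, I5 exec-done
cycle 25: I4 writes R6, I5 writes R0
cycle 26: I6 issues→LSU
cycle 27: I6 reads
cycle 28: I6 exec-done
cycle 29: I6 writes R4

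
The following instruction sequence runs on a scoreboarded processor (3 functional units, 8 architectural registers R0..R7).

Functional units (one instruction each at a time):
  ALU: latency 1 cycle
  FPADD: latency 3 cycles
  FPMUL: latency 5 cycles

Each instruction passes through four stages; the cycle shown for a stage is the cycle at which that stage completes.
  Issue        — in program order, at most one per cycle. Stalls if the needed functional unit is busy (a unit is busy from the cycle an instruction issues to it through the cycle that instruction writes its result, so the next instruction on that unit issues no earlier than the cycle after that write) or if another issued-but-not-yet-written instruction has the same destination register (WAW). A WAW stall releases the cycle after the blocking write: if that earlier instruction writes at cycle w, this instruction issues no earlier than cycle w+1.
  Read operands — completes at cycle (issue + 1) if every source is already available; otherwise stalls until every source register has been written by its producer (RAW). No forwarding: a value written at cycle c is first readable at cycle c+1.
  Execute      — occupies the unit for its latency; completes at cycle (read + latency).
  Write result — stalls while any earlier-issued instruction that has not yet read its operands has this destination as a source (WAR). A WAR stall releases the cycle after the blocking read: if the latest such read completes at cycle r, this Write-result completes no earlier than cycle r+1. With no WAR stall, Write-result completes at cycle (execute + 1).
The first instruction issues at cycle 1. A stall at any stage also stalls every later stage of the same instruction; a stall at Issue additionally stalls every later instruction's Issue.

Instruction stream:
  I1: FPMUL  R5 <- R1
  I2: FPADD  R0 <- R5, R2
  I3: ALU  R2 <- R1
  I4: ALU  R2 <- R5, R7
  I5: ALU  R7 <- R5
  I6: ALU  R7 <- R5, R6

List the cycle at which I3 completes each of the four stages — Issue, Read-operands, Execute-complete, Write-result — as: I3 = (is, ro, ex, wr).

[I1] 1/2/7/8
[I2] 2/9/12/13  (RAW R5: wait I1 write@8)
[I3] 3/4/5/10  (WAR R2: wait I2 read@9)
[I4] 11/12/13/14  (struct: ALU busy until I3 writes@10)
[I5] 15/16/17/18  (struct: ALU busy until I4 writes@14)
[I6] 19/20/21/22  (struct: ALU busy until I5 writes@18)

I3 = (3, 4, 5, 10)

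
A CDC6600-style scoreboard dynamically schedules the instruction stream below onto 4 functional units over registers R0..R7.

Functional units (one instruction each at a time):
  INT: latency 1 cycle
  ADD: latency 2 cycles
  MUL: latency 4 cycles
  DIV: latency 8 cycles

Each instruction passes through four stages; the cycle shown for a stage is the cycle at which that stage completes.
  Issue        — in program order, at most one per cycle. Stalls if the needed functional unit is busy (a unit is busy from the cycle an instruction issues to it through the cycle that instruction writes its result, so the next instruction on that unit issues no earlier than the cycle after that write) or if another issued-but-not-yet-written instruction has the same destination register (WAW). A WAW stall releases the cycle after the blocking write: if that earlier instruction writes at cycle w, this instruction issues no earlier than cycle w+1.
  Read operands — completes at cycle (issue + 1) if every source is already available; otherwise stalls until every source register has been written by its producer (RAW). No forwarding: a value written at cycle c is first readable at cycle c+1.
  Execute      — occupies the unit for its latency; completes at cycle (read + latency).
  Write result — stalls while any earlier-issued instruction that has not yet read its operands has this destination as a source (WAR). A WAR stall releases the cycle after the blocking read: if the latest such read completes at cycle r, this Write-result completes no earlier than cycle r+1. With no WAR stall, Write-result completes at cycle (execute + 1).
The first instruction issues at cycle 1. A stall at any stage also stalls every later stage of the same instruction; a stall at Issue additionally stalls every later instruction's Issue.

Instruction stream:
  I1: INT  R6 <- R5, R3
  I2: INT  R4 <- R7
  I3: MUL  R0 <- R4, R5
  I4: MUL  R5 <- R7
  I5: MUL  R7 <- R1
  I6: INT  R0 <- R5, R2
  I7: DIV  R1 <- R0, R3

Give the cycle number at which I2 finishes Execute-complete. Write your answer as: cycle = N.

cycle = 7

I1  is:1  ro:2  ex:3  wr:4
I2  is:5  ro:6  ex:7  wr:8  — struct: INT busy until I1 writes@4
I3  is:6  ro:9  ex:13  wr:14  — RAW R4: wait I2 write@8
I4  is:15  ro:16  ex:20  wr:21  — struct: MUL busy until I3 writes@14
I5  is:22  ro:23  ex:27  wr:28  — struct: MUL busy until I4 writes@21
I6  is:23  ro:24  ex:25  wr:26
I7  is:24  ro:27  ex:35  wr:36  — RAW R0: wait I6 write@26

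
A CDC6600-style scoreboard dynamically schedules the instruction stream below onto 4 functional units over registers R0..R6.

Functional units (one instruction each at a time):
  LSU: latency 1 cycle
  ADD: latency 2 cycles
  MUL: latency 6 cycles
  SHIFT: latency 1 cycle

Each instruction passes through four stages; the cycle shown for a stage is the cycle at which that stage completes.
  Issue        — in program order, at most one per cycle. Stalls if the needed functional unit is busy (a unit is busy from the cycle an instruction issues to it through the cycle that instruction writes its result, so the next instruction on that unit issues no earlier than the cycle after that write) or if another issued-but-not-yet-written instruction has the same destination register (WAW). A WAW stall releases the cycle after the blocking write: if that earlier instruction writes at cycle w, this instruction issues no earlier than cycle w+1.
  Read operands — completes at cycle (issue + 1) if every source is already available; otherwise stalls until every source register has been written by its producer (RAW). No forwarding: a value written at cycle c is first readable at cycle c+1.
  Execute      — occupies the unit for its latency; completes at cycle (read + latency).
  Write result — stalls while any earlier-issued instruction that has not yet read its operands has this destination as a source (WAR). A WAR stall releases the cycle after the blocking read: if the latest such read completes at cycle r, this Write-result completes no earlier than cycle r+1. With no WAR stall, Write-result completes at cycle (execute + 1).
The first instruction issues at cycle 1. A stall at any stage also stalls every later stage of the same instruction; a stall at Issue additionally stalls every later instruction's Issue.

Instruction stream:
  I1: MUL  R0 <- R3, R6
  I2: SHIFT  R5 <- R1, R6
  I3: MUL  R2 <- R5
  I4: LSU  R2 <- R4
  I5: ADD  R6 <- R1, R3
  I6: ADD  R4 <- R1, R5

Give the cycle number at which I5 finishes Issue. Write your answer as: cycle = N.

[I1] 1/2/8/9
[I2] 2/3/4/5
[I3] 10/11/17/18  (struct: MUL busy until I1 writes@9)
[I4] 19/20/21/22  (WAW R2: wait I3 write@18)
[I5] 20/21/23/24
[I6] 25/26/28/29  (struct: ADD busy until I5 writes@24)

cycle = 20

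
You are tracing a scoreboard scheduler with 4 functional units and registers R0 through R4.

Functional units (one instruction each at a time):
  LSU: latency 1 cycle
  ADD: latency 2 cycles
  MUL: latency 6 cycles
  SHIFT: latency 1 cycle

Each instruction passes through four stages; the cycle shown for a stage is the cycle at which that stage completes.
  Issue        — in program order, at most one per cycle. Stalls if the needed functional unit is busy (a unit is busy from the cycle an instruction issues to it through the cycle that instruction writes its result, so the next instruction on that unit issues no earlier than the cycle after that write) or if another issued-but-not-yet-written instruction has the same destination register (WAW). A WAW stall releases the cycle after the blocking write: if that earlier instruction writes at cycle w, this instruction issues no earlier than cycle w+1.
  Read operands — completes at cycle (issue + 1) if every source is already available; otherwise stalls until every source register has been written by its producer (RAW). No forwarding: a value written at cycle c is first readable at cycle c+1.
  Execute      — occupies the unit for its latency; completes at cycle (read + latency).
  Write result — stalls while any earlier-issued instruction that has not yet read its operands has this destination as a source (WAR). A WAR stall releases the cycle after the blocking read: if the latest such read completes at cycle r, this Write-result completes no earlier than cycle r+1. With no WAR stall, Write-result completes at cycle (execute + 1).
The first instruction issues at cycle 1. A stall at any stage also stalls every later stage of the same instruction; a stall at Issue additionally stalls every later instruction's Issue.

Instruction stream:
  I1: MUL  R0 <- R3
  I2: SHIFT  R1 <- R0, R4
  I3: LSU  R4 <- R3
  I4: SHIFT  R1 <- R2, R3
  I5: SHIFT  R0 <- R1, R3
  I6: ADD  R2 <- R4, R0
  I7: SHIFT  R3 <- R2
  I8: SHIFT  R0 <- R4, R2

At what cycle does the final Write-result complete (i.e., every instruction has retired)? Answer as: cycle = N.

1) issue 1, read 2, done 8, write 9
2) issue 2, read 10, done 11, write 12  <RAW R0: wait I1 write@9>
3) issue 3, read 4, done 5, write 11  <WAR R4: wait I2 read@10>
4) issue 13, read 14, done 15, write 16  <struct: SHIFT busy until I2 writes@12>
5) issue 17, read 18, done 19, write 20  <struct: SHIFT busy until I4 writes@16>
6) issue 18, read 21, done 23, write 24  <RAW R0: wait I5 write@20>
7) issue 21, read 25, done 26, write 27  <struct: SHIFT busy until I5 writes@20 / RAW R2: wait I6 write@24>
8) issue 28, read 29, done 30, write 31  <struct: SHIFT busy until I7 writes@27>

cycle = 31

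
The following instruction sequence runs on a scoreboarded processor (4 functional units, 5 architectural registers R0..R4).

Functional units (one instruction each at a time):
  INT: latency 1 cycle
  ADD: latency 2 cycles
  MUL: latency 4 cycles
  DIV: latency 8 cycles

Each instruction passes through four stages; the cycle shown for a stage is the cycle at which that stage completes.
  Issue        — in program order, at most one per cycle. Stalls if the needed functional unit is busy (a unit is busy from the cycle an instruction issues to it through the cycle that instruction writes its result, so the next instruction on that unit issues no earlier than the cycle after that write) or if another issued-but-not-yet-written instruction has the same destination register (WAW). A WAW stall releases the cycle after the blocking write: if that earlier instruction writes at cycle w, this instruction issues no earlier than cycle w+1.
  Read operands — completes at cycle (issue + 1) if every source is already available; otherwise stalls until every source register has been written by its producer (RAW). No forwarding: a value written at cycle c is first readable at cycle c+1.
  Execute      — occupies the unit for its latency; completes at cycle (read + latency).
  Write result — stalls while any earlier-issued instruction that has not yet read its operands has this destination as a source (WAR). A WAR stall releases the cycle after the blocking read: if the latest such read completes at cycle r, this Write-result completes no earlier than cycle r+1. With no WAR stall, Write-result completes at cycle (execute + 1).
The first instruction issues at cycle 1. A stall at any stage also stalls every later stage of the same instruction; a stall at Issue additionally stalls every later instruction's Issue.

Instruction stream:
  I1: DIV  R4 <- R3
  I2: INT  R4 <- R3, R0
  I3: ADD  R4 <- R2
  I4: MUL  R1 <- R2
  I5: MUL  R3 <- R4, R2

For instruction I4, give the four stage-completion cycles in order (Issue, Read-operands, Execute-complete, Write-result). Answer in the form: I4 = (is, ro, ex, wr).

I4 = (17, 18, 22, 23)

I1  is:1  ro:2  ex:10  wr:11
I2  is:12  ro:13  ex:14  wr:15  — WAW R4: wait I1 write@11
I3  is:16  ro:17  ex:19  wr:20  — WAW R4: wait I2 write@15
I4  is:17  ro:18  ex:22  wr:23
I5  is:24  ro:25  ex:29  wr:30  — struct: MUL busy until I4 writes@23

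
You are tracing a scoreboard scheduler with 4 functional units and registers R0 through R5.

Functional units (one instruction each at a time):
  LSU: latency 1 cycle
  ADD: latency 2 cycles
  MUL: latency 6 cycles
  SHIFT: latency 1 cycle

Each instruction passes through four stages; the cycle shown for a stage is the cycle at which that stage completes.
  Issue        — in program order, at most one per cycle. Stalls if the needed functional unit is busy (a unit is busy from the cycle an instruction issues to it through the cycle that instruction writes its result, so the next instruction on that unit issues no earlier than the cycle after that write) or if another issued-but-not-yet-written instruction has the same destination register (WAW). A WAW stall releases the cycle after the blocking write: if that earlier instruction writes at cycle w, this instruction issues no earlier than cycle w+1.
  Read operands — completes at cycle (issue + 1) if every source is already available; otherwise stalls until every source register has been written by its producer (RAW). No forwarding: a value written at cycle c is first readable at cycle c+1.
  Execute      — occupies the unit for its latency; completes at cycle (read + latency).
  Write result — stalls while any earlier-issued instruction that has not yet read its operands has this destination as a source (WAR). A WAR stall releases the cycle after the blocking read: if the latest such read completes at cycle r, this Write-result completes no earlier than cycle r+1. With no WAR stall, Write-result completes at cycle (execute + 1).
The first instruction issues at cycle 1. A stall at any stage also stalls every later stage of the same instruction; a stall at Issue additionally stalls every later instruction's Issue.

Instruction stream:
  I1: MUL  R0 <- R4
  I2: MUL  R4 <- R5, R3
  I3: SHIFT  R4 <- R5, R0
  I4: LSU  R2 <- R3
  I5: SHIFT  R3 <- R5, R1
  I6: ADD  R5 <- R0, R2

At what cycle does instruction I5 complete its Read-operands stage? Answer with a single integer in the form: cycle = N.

cycle = 24

I1: IS=1 RO=2 EX=8 WR=9
I2: IS=10 RO=11 EX=17 WR=18  [struct: MUL busy until I1 writes@9]
I3: IS=19 RO=20 EX=21 WR=22  [WAW R4: wait I2 write@18]
I4: IS=20 RO=21 EX=22 WR=23
I5: IS=23 RO=24 EX=25 WR=26  [struct: SHIFT busy until I3 writes@22]
I6: IS=24 RO=25 EX=27 WR=28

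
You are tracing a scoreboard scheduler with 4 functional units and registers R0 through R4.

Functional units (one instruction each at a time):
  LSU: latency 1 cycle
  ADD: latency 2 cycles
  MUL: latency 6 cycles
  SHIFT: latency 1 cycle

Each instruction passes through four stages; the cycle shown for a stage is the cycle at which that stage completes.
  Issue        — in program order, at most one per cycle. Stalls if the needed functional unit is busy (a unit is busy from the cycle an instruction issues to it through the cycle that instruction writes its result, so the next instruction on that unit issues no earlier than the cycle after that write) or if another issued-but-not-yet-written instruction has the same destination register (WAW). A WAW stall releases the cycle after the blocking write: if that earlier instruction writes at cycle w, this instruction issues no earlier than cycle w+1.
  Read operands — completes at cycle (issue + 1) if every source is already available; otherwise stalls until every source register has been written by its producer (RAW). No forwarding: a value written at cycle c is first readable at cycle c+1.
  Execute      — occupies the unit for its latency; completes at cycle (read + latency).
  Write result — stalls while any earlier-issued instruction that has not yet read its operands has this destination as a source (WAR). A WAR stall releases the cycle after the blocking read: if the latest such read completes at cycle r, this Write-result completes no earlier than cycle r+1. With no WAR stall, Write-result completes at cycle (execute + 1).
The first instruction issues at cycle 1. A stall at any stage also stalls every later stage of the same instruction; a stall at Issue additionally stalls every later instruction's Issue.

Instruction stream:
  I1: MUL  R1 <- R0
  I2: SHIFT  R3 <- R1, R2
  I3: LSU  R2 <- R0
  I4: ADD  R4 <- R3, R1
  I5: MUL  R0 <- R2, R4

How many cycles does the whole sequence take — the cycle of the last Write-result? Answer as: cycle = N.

cycle 1: issue I1 (MUL)
cycle 2: I1 read-ops; issue I2 (SHIFT)
cycle 3: issue I3 (LSU)
cycle 4: I3 read-ops; issue I4 (ADD)
cycle 5: I3 finished on LSU
cycle 8: I1 finished on MUL
cycle 9: I1→R1
cycle 10: I2 read-ops; issue I5 (MUL)
cycle 11: I2 finished on SHIFT; I3→R2
cycle 12: I2→R3
cycle 13: I4 read-ops
cycle 15: I4 finished on ADD
cycle 16: I4→R4
cycle 17: I5 read-ops
cycle 23: I5 finished on MUL
cycle 24: I5→R0

cycle = 24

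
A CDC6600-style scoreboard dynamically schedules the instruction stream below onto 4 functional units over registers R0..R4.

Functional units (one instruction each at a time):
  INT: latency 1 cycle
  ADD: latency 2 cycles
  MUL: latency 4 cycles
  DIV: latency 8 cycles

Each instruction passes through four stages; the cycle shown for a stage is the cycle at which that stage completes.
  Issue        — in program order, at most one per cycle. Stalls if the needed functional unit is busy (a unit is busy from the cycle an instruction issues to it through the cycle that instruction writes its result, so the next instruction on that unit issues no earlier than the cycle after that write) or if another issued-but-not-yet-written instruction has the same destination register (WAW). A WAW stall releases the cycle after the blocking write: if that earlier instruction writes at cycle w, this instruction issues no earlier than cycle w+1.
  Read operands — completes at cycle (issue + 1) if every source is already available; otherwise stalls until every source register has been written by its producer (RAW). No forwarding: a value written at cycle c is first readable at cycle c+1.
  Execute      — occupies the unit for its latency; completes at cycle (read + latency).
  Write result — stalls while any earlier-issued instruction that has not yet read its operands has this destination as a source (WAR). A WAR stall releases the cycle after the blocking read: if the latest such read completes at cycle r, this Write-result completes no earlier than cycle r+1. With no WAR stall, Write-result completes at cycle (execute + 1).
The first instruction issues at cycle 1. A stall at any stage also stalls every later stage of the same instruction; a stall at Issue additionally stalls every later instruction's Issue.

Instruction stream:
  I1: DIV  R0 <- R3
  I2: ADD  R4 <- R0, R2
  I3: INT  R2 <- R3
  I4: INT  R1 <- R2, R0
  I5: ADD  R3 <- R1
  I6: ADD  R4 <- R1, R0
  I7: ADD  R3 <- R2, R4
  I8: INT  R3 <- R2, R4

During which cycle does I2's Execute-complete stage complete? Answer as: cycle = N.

c1: I1→DIV
c2: I1 RO; I2→ADD
c3: I3→INT
c4: I3 RO
c5: I3 EX
c10: I1 EX
c11: I1 WR R0
c12: I2 RO
c13: I3 WR R2
c14: I2 EX; I4→INT
c15: I2 WR R4; I4 RO
c16: I4 EX; I5→ADD
c17: I4 WR R1
c18: I5 RO
c20: I5 EX
c21: I5 WR R3
c22: I6→ADD
c23: I6 RO
c25: I6 EX
c26: I6 WR R4
c27: I7→ADD
c28: I7 RO
c30: I7 EX
c31: I7 WR R3
c32: I8→INT
c33: I8 RO
c34: I8 EX
c35: I8 WR R3

cycle = 14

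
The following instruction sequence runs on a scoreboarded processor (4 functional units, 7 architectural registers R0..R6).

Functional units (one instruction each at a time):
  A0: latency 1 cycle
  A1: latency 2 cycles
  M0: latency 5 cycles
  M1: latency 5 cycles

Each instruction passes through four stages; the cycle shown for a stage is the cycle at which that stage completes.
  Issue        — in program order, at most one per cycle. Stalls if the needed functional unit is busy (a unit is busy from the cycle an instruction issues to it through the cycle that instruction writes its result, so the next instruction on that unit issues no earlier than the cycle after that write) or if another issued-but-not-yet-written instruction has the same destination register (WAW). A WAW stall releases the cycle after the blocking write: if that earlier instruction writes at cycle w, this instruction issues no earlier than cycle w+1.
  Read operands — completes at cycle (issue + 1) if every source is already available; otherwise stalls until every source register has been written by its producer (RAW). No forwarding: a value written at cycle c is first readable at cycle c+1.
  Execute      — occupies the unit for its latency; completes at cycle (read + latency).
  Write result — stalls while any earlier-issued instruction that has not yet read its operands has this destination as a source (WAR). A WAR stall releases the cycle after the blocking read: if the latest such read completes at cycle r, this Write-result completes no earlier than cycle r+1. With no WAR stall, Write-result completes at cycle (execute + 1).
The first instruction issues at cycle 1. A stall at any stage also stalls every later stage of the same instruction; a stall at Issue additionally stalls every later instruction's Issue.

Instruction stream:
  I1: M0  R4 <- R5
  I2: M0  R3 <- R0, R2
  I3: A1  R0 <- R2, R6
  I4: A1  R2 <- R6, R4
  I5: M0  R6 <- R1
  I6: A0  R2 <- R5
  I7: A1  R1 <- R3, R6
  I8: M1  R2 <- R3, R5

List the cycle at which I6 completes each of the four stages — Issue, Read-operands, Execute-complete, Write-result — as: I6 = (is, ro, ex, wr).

I6 = (20, 21, 22, 23)

  I1 | 1 | 2 | 7 | 8
  I2 | 9 | 10 | 15 | 16   struct: M0 busy until I1 writes@8
  I3 | 10 | 11 | 13 | 14
  I4 | 15 | 16 | 18 | 19   struct: A1 busy until I3 writes@14
  I5 | 17 | 18 | 23 | 24   struct: M0 busy until I2 writes@16
  I6 | 20 | 21 | 22 | 23   WAW R2: wait I4 write@19
  I7 | 21 | 25 | 27 | 28   RAW R6: wait I5 write@24
  I8 | 24 | 25 | 30 | 31   WAW R2: wait I6 write@23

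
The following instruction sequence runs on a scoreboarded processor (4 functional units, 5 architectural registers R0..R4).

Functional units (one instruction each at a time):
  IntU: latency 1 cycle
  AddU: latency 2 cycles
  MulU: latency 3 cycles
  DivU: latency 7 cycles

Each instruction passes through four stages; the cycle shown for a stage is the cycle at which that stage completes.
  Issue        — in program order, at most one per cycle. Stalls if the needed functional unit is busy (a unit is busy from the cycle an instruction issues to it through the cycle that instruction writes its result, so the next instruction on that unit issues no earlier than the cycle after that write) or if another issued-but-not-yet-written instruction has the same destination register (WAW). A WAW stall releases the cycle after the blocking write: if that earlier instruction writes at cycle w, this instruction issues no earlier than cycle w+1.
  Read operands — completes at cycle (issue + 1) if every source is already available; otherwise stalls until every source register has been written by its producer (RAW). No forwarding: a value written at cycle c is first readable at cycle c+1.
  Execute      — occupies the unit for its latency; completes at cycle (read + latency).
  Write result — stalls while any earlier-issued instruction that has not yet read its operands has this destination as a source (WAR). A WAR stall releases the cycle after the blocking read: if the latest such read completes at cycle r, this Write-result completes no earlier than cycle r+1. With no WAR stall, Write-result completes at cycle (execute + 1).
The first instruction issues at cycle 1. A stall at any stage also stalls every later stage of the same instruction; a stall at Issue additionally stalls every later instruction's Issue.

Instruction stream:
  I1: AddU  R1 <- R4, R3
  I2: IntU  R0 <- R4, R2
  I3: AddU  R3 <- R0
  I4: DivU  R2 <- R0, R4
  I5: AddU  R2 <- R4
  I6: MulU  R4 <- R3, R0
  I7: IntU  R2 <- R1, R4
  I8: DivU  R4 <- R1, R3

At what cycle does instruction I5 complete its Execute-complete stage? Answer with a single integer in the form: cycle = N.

cycle = 20

I1  is:1  ro:2  ex:4  wr:5
I2  is:2  ro:3  ex:4  wr:5
I3  is:6  ro:7  ex:9  wr:10  — struct: AddU busy until I1 writes@5
I4  is:7  ro:8  ex:15  wr:16
I5  is:17  ro:18  ex:20  wr:21  — WAW R2: wait I4 write@16
I6  is:18  ro:19  ex:22  wr:23
I7  is:22  ro:24  ex:25  wr:26  — WAW R2: wait I5 write@21, RAW R4: wait I6 write@23
I8  is:24  ro:25  ex:32  wr:33  — WAW R4: wait I6 write@23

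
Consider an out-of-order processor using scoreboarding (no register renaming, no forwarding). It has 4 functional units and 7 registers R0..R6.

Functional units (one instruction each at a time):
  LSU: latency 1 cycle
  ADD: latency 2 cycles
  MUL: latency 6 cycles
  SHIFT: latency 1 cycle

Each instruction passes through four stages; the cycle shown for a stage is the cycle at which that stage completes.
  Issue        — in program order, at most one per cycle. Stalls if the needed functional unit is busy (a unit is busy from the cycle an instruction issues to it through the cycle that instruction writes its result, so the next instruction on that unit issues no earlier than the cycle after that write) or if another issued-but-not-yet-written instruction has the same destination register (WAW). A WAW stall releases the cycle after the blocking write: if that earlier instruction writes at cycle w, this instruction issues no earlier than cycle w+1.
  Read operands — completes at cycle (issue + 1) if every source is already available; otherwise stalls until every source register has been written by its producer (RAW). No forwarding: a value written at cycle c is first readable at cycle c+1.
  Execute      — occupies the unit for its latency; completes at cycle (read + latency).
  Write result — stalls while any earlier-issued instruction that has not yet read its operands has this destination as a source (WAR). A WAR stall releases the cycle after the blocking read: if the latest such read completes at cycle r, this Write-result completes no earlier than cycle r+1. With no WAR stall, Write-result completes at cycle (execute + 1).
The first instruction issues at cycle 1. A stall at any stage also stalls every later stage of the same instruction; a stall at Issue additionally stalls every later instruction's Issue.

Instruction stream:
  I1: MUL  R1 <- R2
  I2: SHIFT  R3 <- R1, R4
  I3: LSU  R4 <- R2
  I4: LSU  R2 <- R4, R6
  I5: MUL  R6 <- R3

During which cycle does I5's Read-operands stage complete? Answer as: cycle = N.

cycle = 14

[1] issue I1 (MUL)
[2] I1 read-ops, issue I2 (SHIFT)
[3] issue I3 (LSU)
[4] I3 read-ops
[5] I3 finished on LSU
[8] I1 finished on MUL
[9] I1→R1
[10] I2 read-ops
[11] I2 finished on SHIFT, I3→R4
[12] I2→R3, issue I4 (LSU)
[13] I4 read-ops, issue I5 (MUL)
[14] I4 finished on LSU, I5 read-ops
[15] I4→R2
[20] I5 finished on MUL
[21] I5→R6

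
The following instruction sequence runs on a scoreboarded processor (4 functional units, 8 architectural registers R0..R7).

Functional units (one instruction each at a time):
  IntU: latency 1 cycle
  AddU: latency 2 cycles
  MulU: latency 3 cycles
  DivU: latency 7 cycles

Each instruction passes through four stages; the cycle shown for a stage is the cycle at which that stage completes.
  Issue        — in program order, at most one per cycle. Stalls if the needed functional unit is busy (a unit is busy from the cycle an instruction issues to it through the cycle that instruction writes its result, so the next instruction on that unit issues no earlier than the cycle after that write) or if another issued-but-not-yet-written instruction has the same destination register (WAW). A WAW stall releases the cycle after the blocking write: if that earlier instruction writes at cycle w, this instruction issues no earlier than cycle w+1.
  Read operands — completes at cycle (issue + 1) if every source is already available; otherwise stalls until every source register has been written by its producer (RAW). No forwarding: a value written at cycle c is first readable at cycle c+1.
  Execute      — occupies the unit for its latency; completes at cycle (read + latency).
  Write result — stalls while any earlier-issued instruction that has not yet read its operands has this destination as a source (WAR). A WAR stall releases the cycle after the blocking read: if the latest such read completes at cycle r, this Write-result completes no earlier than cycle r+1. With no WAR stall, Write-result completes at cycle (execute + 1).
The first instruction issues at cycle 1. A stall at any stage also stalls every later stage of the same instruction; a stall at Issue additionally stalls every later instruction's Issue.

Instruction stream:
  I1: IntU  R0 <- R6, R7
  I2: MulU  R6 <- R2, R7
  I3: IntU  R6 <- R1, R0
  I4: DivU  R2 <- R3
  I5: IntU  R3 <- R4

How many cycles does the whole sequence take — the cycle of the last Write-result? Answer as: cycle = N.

cycle = 18

c1: I1 issues→IntU
c2: I1 reads, I2 issues→MulU
c3: I1 exec-done, I2 reads
c4: I1 writes R0
c6: I2 exec-done
c7: I2 writes R6
c8: I3 issues→IntU
c9: I3 reads, I4 issues→DivU
c10: I3 exec-done, I4 reads
c11: I3 writes R6
c12: I5 issues→IntU
c13: I5 reads
c14: I5 exec-done
c15: I5 writes R3
c17: I4 exec-done
c18: I4 writes R2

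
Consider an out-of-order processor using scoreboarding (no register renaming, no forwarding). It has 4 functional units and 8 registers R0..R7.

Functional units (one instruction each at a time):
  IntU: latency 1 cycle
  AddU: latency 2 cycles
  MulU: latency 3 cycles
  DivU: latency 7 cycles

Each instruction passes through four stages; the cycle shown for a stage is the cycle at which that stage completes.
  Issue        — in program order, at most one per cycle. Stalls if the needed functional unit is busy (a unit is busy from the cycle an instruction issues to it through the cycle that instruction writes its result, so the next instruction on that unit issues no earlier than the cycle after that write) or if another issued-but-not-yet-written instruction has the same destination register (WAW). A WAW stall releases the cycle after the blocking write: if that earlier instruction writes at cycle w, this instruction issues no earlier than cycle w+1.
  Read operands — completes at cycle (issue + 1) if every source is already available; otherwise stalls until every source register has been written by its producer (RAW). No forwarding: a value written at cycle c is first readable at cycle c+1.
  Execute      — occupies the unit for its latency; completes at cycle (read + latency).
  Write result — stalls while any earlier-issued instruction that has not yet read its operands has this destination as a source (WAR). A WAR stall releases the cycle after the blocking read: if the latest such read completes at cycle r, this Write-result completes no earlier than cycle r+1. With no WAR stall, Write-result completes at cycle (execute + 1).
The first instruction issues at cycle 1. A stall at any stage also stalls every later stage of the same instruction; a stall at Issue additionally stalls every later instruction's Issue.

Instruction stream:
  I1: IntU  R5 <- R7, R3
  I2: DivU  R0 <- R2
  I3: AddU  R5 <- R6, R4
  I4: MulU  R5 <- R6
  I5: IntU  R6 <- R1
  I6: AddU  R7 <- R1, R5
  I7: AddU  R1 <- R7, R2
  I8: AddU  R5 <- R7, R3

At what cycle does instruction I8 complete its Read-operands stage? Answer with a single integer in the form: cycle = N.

cycle 1: I1 issues→IntU
cycle 2: I1 reads · I2 issues→DivU
cycle 3: I1 exec-done · I2 reads
cycle 4: I1 writes R5
cycle 5: I3 issues→AddU
cycle 6: I3 reads
cycle 8: I3 exec-done
cycle 9: I3 writes R5
cycle 10: I2 exec-done · I4 issues→MulU
cycle 11: I2 writes R0 · I4 reads · I5 issues→IntU
cycle 12: I5 reads · I6 issues→AddU
cycle 13: I5 exec-done
cycle 14: I4 exec-done · I5 writes R6
cycle 15: I4 writes R5
cycle 16: I6 reads
cycle 18: I6 exec-done
cycle 19: I6 writes R7
cycle 20: I7 issues→AddU
cycle 21: I7 reads
cycle 23: I7 exec-done
cycle 24: I7 writes R1
cycle 25: I8 issues→AddU
cycle 26: I8 reads
cycle 28: I8 exec-done
cycle 29: I8 writes R5

cycle = 26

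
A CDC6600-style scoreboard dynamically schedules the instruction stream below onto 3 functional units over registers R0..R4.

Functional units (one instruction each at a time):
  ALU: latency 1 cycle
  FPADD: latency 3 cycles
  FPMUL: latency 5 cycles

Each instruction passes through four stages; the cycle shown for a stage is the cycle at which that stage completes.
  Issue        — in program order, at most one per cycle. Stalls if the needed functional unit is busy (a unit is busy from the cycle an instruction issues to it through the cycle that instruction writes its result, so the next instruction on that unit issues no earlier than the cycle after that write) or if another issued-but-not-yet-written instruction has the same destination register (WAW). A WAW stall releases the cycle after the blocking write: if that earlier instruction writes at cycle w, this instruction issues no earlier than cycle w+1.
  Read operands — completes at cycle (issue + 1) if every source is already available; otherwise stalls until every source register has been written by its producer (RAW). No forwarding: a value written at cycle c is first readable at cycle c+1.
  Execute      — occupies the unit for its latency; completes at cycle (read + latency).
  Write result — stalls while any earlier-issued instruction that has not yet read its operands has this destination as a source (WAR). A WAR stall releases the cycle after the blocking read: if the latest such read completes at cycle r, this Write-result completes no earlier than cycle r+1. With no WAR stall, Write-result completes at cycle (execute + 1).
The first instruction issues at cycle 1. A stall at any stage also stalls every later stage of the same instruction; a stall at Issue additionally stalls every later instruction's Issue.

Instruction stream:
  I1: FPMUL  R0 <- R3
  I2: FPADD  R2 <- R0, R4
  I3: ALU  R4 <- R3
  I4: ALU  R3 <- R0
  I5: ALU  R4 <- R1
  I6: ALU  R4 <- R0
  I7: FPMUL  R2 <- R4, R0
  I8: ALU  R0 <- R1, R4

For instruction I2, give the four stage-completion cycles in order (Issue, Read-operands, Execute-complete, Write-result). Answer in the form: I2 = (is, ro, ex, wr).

I1 -> (1, 2, 7, 8)
I2 -> (2, 9, 12, 13)  // RAW R0: wait I1 write@8
I3 -> (3, 4, 5, 10)  // WAR R4: wait I2 read@9
I4 -> (11, 12, 13, 14)  // struct: ALU busy until I3 writes@10
I5 -> (15, 16, 17, 18)  // struct: ALU busy until I4 writes@14
I6 -> (19, 20, 21, 22)  // struct: ALU busy until I5 writes@18
I7 -> (20, 23, 28, 29)  // RAW R4: wait I6 write@22
I8 -> (23, 24, 25, 26)  // struct: ALU busy until I6 writes@22

I2 = (2, 9, 12, 13)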